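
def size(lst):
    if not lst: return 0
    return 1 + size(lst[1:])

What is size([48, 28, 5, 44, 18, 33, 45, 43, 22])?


size([48, 28, 5, 44, 18, 33, 45, 43, 22]) = 1 + size([28, 5, 44, 18, 33, 45, 43, 22])
size([28, 5, 44, 18, 33, 45, 43, 22]) = 1 + size([5, 44, 18, 33, 45, 43, 22])
size([5, 44, 18, 33, 45, 43, 22]) = 1 + size([44, 18, 33, 45, 43, 22])
size([44, 18, 33, 45, 43, 22]) = 1 + size([18, 33, 45, 43, 22])
size([18, 33, 45, 43, 22]) = 1 + size([33, 45, 43, 22])
size([33, 45, 43, 22]) = 1 + size([45, 43, 22])
size([45, 43, 22]) = 1 + size([43, 22])
size([43, 22]) = 1 + size([22])
size([22]) = 1 + size([])
size([]) = 0  (base case)
Unwinding: 1 + 1 + 1 + 1 + 1 + 1 + 1 + 1 + 1 + 0 = 9

9


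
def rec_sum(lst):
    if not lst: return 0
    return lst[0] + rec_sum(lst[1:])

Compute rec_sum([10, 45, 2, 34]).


rec_sum([10, 45, 2, 34]) = 10 + rec_sum([45, 2, 34])
rec_sum([45, 2, 34]) = 45 + rec_sum([2, 34])
rec_sum([2, 34]) = 2 + rec_sum([34])
rec_sum([34]) = 34 + rec_sum([])
rec_sum([]) = 0  (base case)
Total: 10 + 45 + 2 + 34 + 0 = 91

91


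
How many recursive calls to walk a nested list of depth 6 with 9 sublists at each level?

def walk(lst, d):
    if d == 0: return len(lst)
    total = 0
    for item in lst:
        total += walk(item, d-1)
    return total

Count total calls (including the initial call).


At depth 0 (root): 1 call
At depth 1: each of 1 parents calls walk on 9 children = 9 calls
At depth 2: each of 9 parents calls walk on 9 children = 81 calls
At depth 3: each of 81 parents calls walk on 9 children = 729 calls
At depth 4: each of 729 parents calls walk on 9 children = 6561 calls
At depth 5: each of 6561 parents calls walk on 9 children = 59049 calls
At depth 6: each of 59049 parents calls walk on 9 children = 531441 calls
Total: 1 + 9 + 81 + 729 + 6561 + 59049 + 531441 = 597871

597871


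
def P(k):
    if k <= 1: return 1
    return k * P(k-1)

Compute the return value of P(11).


P(11)
= 11 * P(10)
= 11 * 10 * P(9)
= 11 * 10 * 9 * P(8)
= 11 * 10 * 9 * 8 * P(7)
= 11 * 10 * 9 * 8 * 7 * P(6)
= 11 * 10 * 9 * 8 * 7 * 6 * P(5)
= 11 * 10 * 9 * 8 * 7 * 6 * 5 * P(4)
= 11 * 10 * 9 * 8 * 7 * 6 * 5 * 4 * P(3)
= 11 * 10 * 9 * 8 * 7 * 6 * 5 * 4 * 3 * P(2)
= 11 * 10 * 9 * 8 * 7 * 6 * 5 * 4 * 3 * 2 * P(1)
= 11 * 10 * 9 * 8 * 7 * 6 * 5 * 4 * 3 * 2 * 1
= 39916800

39916800


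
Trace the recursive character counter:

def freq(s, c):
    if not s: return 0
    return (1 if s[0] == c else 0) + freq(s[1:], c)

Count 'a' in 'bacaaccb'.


s[0]='b' != 'a' -> 0
s[0]='a' == 'a' -> 1
s[0]='c' != 'a' -> 0
s[0]='a' == 'a' -> 1
s[0]='a' == 'a' -> 1
s[0]='c' != 'a' -> 0
s[0]='c' != 'a' -> 0
s[0]='b' != 'a' -> 0
Sum: 0 + 1 + 0 + 1 + 1 + 0 + 0 + 0 = 3

3


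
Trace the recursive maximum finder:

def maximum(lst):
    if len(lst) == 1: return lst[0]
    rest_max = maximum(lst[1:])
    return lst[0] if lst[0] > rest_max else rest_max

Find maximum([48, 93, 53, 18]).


maximum([48, 93, 53, 18]): compare 48 with maximum([93, 53, 18])
maximum([93, 53, 18]): compare 93 with maximum([53, 18])
maximum([53, 18]): compare 53 with maximum([18])
maximum([18]) = 18  (base case)
Compare 53 with 18 -> 53
Compare 93 with 53 -> 93
Compare 48 with 93 -> 93

93


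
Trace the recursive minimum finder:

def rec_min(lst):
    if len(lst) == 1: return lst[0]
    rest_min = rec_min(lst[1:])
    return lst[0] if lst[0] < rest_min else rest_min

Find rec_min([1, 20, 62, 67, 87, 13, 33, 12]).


rec_min([1, 20, 62, 67, 87, 13, 33, 12]): compare 1 with rec_min([20, 62, 67, 87, 13, 33, 12])
rec_min([20, 62, 67, 87, 13, 33, 12]): compare 20 with rec_min([62, 67, 87, 13, 33, 12])
rec_min([62, 67, 87, 13, 33, 12]): compare 62 with rec_min([67, 87, 13, 33, 12])
rec_min([67, 87, 13, 33, 12]): compare 67 with rec_min([87, 13, 33, 12])
rec_min([87, 13, 33, 12]): compare 87 with rec_min([13, 33, 12])
rec_min([13, 33, 12]): compare 13 with rec_min([33, 12])
rec_min([33, 12]): compare 33 with rec_min([12])
rec_min([12]) = 12  (base case)
Compare 33 with 12 -> 12
Compare 13 with 12 -> 12
Compare 87 with 12 -> 12
Compare 67 with 12 -> 12
Compare 62 with 12 -> 12
Compare 20 with 12 -> 12
Compare 1 with 12 -> 1

1


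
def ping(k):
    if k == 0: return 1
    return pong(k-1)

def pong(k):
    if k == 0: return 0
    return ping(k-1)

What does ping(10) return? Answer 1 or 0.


ping(10) = pong(9)
pong(9) = ping(8)
ping(8) = pong(7)
pong(7) = ping(6)
ping(6) = pong(5)
pong(5) = ping(4)
ping(4) = pong(3)
pong(3) = ping(2)
ping(2) = pong(1)
pong(1) = ping(0)
ping(0) = 1  (base case)
Result: 1

1


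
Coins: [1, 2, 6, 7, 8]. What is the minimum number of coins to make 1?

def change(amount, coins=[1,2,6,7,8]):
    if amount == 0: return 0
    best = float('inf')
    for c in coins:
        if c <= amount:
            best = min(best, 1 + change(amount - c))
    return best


Building up with DP:
change(0) = 0
change(1) = min(1+change(0)=1+0=1) = 1

1


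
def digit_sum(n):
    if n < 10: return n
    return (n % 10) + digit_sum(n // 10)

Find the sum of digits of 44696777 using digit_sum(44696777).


digit_sum(44696777) = 7 + digit_sum(4469677)
digit_sum(4469677) = 7 + digit_sum(446967)
digit_sum(446967) = 7 + digit_sum(44696)
digit_sum(44696) = 6 + digit_sum(4469)
digit_sum(4469) = 9 + digit_sum(446)
digit_sum(446) = 6 + digit_sum(44)
digit_sum(44) = 4 + digit_sum(4)
digit_sum(4) = 4  (base case)
Total: 7 + 7 + 7 + 6 + 9 + 6 + 4 + 4 = 50

50


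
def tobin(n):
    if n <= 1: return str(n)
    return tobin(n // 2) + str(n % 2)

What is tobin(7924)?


tobin(7924) = tobin(3962) + '0'
tobin(3962) = tobin(1981) + '0'
tobin(1981) = tobin(990) + '1'
tobin(990) = tobin(495) + '0'
tobin(495) = tobin(247) + '1'
tobin(247) = tobin(123) + '1'
tobin(123) = tobin(61) + '1'
tobin(61) = tobin(30) + '1'
tobin(30) = tobin(15) + '0'
tobin(15) = tobin(7) + '1'
tobin(7) = tobin(3) + '1'
tobin(3) = tobin(1) + '1'
tobin(1) = '1'  (base case)
Concatenating: '1' + '1' + '1' + '1' + '0' + '1' + '1' + '1' + '1' + '0' + '1' + '0' + '0' = '1111011110100'

1111011110100


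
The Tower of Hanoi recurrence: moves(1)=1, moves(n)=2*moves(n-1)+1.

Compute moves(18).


moves(18) = 2 * moves(17) + 1
moves(17) = 2 * moves(16) + 1
moves(16) = 2 * moves(15) + 1
moves(15) = 2 * moves(14) + 1
moves(14) = 2 * moves(13) + 1
moves(13) = 2 * moves(12) + 1
moves(12) = 2 * moves(11) + 1
moves(11) = 2 * moves(10) + 1
moves(10) = 2 * moves(9) + 1
moves(9) = 2 * moves(8) + 1
moves(8) = 2 * moves(7) + 1
moves(7) = 2 * moves(6) + 1
moves(6) = 2 * moves(5) + 1
moves(5) = 2 * moves(4) + 1
moves(4) = 2 * moves(3) + 1
moves(3) = 2 * moves(2) + 1
moves(2) = 2 * moves(1) + 1
moves(1) = 1  (base case)
moves(2) = 2 * 1 + 1 = 3
moves(3) = 2 * 3 + 1 = 7
moves(4) = 2 * 7 + 1 = 15
moves(5) = 2 * 15 + 1 = 31
moves(6) = 2 * 31 + 1 = 63
moves(7) = 2 * 63 + 1 = 127
moves(8) = 2 * 127 + 1 = 255
moves(9) = 2 * 255 + 1 = 511
moves(10) = 2 * 511 + 1 = 1023
moves(11) = 2 * 1023 + 1 = 2047
moves(12) = 2 * 2047 + 1 = 4095
moves(13) = 2 * 4095 + 1 = 8191
moves(14) = 2 * 8191 + 1 = 16383
moves(15) = 2 * 16383 + 1 = 32767
moves(16) = 2 * 32767 + 1 = 65535
moves(17) = 2 * 65535 + 1 = 131071
moves(18) = 2 * 131071 + 1 = 262143

262143


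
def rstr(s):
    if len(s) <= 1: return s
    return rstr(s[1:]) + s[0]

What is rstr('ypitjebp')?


rstr('ypitjebp') = rstr('pitjebp') + 'y'
rstr('pitjebp') = rstr('itjebp') + 'p'
rstr('itjebp') = rstr('tjebp') + 'i'
rstr('tjebp') = rstr('jebp') + 't'
rstr('jebp') = rstr('ebp') + 'j'
rstr('ebp') = rstr('bp') + 'e'
rstr('bp') = rstr('p') + 'b'
rstr('p') = 'p'  (base case)
Concatenating: 'p' + 'b' + 'e' + 'j' + 't' + 'i' + 'p' + 'y' = 'pbejtipy'

pbejtipy


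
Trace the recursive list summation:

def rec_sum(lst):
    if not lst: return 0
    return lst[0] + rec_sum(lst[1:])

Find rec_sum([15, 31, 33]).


rec_sum([15, 31, 33]) = 15 + rec_sum([31, 33])
rec_sum([31, 33]) = 31 + rec_sum([33])
rec_sum([33]) = 33 + rec_sum([])
rec_sum([]) = 0  (base case)
Total: 15 + 31 + 33 + 0 = 79

79


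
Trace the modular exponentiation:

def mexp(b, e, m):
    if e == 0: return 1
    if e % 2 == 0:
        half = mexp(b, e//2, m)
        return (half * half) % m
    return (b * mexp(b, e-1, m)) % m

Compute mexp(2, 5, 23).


mexp(2, 5, 23): e is odd, compute mexp(2, 4, 23)
  mexp(2, 4, 23): e is even, compute mexp(2, 2, 23)
    mexp(2, 2, 23): e is even, compute mexp(2, 1, 23)
      mexp(2, 1, 23): e is odd, compute mexp(2, 0, 23)
        mexp(2, 0, 23) = 1
      (2 * 1) % 23 = 2
    half=2, (2*2) % 23 = 4
  half=4, (4*4) % 23 = 16
(2 * 16) % 23 = 9

9


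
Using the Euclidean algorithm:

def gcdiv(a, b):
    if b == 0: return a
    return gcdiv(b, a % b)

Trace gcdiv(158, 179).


gcdiv(158, 179) = gcdiv(179, 158)
gcdiv(179, 158) = gcdiv(158, 21)
gcdiv(158, 21) = gcdiv(21, 11)
gcdiv(21, 11) = gcdiv(11, 10)
gcdiv(11, 10) = gcdiv(10, 1)
gcdiv(10, 1) = gcdiv(1, 0)
gcdiv(1, 0) = 1  (base case)

1


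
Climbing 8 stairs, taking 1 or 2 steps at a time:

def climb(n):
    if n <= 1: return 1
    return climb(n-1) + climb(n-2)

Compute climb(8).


Building up from base cases:
climb(0) = 1
climb(1) = 1
climb(2) = climb(1) + climb(0) = 1 + 1 = 2
climb(3) = climb(2) + climb(1) = 2 + 1 = 3
climb(4) = climb(3) + climb(2) = 3 + 2 = 5
climb(5) = climb(4) + climb(3) = 5 + 3 = 8
climb(6) = climb(5) + climb(4) = 8 + 5 = 13
climb(7) = climb(6) + climb(5) = 13 + 8 = 21
climb(8) = climb(7) + climb(6) = 21 + 13 = 34

34


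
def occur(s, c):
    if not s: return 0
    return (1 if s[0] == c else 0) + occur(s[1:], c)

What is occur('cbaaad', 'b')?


s[0]='c' != 'b' -> 0
s[0]='b' == 'b' -> 1
s[0]='a' != 'b' -> 0
s[0]='a' != 'b' -> 0
s[0]='a' != 'b' -> 0
s[0]='d' != 'b' -> 0
Sum: 0 + 1 + 0 + 0 + 0 + 0 = 1

1


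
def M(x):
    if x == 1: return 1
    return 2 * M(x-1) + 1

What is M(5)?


M(5) = 2 * M(4) + 1
M(4) = 2 * M(3) + 1
M(3) = 2 * M(2) + 1
M(2) = 2 * M(1) + 1
M(1) = 1  (base case)
M(2) = 2 * 1 + 1 = 3
M(3) = 2 * 3 + 1 = 7
M(4) = 2 * 7 + 1 = 15
M(5) = 2 * 15 + 1 = 31

31


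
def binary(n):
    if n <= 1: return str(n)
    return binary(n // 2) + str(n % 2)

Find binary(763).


binary(763) = binary(381) + '1'
binary(381) = binary(190) + '1'
binary(190) = binary(95) + '0'
binary(95) = binary(47) + '1'
binary(47) = binary(23) + '1'
binary(23) = binary(11) + '1'
binary(11) = binary(5) + '1'
binary(5) = binary(2) + '1'
binary(2) = binary(1) + '0'
binary(1) = '1'  (base case)
Concatenating: '1' + '0' + '1' + '1' + '1' + '1' + '1' + '0' + '1' + '1' = '1011111011'

1011111011


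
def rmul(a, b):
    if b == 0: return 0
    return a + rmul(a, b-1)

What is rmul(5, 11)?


rmul(5, 11) = 5 + rmul(5, 10)
rmul(5, 10) = 5 + rmul(5, 9)
rmul(5, 9) = 5 + rmul(5, 8)
rmul(5, 8) = 5 + rmul(5, 7)
rmul(5, 7) = 5 + rmul(5, 6)
rmul(5, 6) = 5 + rmul(5, 5)
rmul(5, 5) = 5 + rmul(5, 4)
rmul(5, 4) = 5 + rmul(5, 3)
rmul(5, 3) = 5 + rmul(5, 2)
rmul(5, 2) = 5 + rmul(5, 1)
rmul(5, 1) = 5 + rmul(5, 0)
rmul(5, 0) = 0  (base case)
Total: 5 + 5 + 5 + 5 + 5 + 5 + 5 + 5 + 5 + 5 + 5 + 0 = 55

55


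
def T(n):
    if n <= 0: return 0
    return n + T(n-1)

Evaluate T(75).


T(75)
= 75 + 74 + 73 + 72 + 71 + 70 + 69 + 68 + 67 + 66 + 65 + 64 + 63 + 62 + 61 + 60 + 59 + 58 + 57 + 56 + 55 + 54 + 53 + 52 + 51 + 50 + 49 + 48 + 47 + 46 + 45 + 44 + 43 + 42 + 41 + 40 + 39 + 38 + 37 + 36 + 35 + 34 + 33 + 32 + 31 + 30 + 29 + 28 + 27 + 26 + 25 + 24 + 23 + 22 + 21 + 20 + 19 + 18 + 17 + 16 + 15 + 14 + 13 + 12 + 11 + 10 + 9 + 8 + 7 + 6 + 5 + 4 + 3 + 2 + 1 + T(0)
= 75 + 74 + 73 + 72 + 71 + 70 + 69 + 68 + 67 + 66 + 65 + 64 + 63 + 62 + 61 + 60 + 59 + 58 + 57 + 56 + 55 + 54 + 53 + 52 + 51 + 50 + 49 + 48 + 47 + 46 + 45 + 44 + 43 + 42 + 41 + 40 + 39 + 38 + 37 + 36 + 35 + 34 + 33 + 32 + 31 + 30 + 29 + 28 + 27 + 26 + 25 + 24 + 23 + 22 + 21 + 20 + 19 + 18 + 17 + 16 + 15 + 14 + 13 + 12 + 11 + 10 + 9 + 8 + 7 + 6 + 5 + 4 + 3 + 2 + 1 + 0
= 2850

2850


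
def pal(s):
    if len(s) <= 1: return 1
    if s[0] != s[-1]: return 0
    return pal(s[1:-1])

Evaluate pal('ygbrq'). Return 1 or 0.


pal('ygbrq'): s[0]='y' != s[-1]='q' -> return 0
Result: 0 (not a palindrome)

0


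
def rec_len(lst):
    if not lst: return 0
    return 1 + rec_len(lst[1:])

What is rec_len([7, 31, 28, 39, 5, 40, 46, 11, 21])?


rec_len([7, 31, 28, 39, 5, 40, 46, 11, 21]) = 1 + rec_len([31, 28, 39, 5, 40, 46, 11, 21])
rec_len([31, 28, 39, 5, 40, 46, 11, 21]) = 1 + rec_len([28, 39, 5, 40, 46, 11, 21])
rec_len([28, 39, 5, 40, 46, 11, 21]) = 1 + rec_len([39, 5, 40, 46, 11, 21])
rec_len([39, 5, 40, 46, 11, 21]) = 1 + rec_len([5, 40, 46, 11, 21])
rec_len([5, 40, 46, 11, 21]) = 1 + rec_len([40, 46, 11, 21])
rec_len([40, 46, 11, 21]) = 1 + rec_len([46, 11, 21])
rec_len([46, 11, 21]) = 1 + rec_len([11, 21])
rec_len([11, 21]) = 1 + rec_len([21])
rec_len([21]) = 1 + rec_len([])
rec_len([]) = 0  (base case)
Unwinding: 1 + 1 + 1 + 1 + 1 + 1 + 1 + 1 + 1 + 0 = 9

9


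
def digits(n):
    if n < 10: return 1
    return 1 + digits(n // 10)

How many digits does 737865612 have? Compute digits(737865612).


digits(737865612) = 1 + digits(73786561)
digits(73786561) = 1 + digits(7378656)
digits(7378656) = 1 + digits(737865)
digits(737865) = 1 + digits(73786)
digits(73786) = 1 + digits(7378)
digits(7378) = 1 + digits(737)
digits(737) = 1 + digits(73)
digits(73) = 1 + digits(7)
digits(7) = 1  (base case: 7 < 10)
Unwinding: 1 + 1 + 1 + 1 + 1 + 1 + 1 + 1 + 1 = 9

9


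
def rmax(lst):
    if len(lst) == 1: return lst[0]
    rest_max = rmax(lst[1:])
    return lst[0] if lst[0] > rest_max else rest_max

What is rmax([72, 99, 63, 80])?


rmax([72, 99, 63, 80]): compare 72 with rmax([99, 63, 80])
rmax([99, 63, 80]): compare 99 with rmax([63, 80])
rmax([63, 80]): compare 63 with rmax([80])
rmax([80]) = 80  (base case)
Compare 63 with 80 -> 80
Compare 99 with 80 -> 99
Compare 72 with 99 -> 99

99


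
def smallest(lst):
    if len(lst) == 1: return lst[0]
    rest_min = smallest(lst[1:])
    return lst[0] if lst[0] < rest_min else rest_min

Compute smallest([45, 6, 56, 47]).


smallest([45, 6, 56, 47]): compare 45 with smallest([6, 56, 47])
smallest([6, 56, 47]): compare 6 with smallest([56, 47])
smallest([56, 47]): compare 56 with smallest([47])
smallest([47]) = 47  (base case)
Compare 56 with 47 -> 47
Compare 6 with 47 -> 6
Compare 45 with 6 -> 6

6


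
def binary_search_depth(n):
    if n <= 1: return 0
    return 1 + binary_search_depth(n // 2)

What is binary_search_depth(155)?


155 / 2 = 77
77 / 2 = 38
38 / 2 = 19
19 / 2 = 9
9 / 2 = 4
4 / 2 = 2
2 / 2 = 1
Reached 1 after 7 halvings

7


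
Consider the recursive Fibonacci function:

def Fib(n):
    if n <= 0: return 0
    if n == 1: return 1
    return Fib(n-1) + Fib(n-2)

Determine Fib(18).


Computing Fib(18) bottom-up:
Fib(0) = 0
Fib(1) = 1
Fib(2) = Fib(1) + Fib(0) = 1 + 0 = 1
Fib(3) = Fib(2) + Fib(1) = 1 + 1 = 2
Fib(4) = Fib(3) + Fib(2) = 2 + 1 = 3
Fib(5) = Fib(4) + Fib(3) = 3 + 2 = 5
Fib(6) = Fib(5) + Fib(4) = 5 + 3 = 8
Fib(7) = Fib(6) + Fib(5) = 8 + 5 = 13
Fib(8) = Fib(7) + Fib(6) = 13 + 8 = 21
Fib(9) = Fib(8) + Fib(7) = 21 + 13 = 34
Fib(10) = Fib(9) + Fib(8) = 34 + 21 = 55
Fib(11) = Fib(10) + Fib(9) = 55 + 34 = 89
Fib(12) = Fib(11) + Fib(10) = 89 + 55 = 144
Fib(13) = Fib(12) + Fib(11) = 144 + 89 = 233
Fib(14) = Fib(13) + Fib(12) = 233 + 144 = 377
Fib(15) = Fib(14) + Fib(13) = 377 + 233 = 610
Fib(16) = Fib(15) + Fib(14) = 610 + 377 = 987
Fib(17) = Fib(16) + Fib(15) = 987 + 610 = 1597
Fib(18) = Fib(17) + Fib(16) = 1597 + 987 = 2584

2584


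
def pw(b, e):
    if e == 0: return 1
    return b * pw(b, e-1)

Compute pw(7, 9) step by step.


pw(7, 9)
= 7 * pw(7, 8)
= 7 * 7 * pw(7, 7)
= 7 * 7 * 7 * pw(7, 6)
= 7 * 7 * 7 * 7 * pw(7, 5)
= 7 * 7 * 7 * 7 * 7 * pw(7, 4)
= 7 * 7 * 7 * 7 * 7 * 7 * pw(7, 3)
= 7 * 7 * 7 * 7 * 7 * 7 * 7 * pw(7, 2)
= 7 * 7 * 7 * 7 * 7 * 7 * 7 * 7 * pw(7, 1)
= 7 * 7 * 7 * 7 * 7 * 7 * 7 * 7 * 7 * pw(7, 0)
= 7 * 7 * 7 * 7 * 7 * 7 * 7 * 7 * 7 * 1
= 40353607

40353607


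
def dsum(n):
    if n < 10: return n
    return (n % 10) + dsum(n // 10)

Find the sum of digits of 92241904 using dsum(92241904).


dsum(92241904) = 4 + dsum(9224190)
dsum(9224190) = 0 + dsum(922419)
dsum(922419) = 9 + dsum(92241)
dsum(92241) = 1 + dsum(9224)
dsum(9224) = 4 + dsum(922)
dsum(922) = 2 + dsum(92)
dsum(92) = 2 + dsum(9)
dsum(9) = 9  (base case)
Total: 4 + 0 + 9 + 1 + 4 + 2 + 2 + 9 = 31

31


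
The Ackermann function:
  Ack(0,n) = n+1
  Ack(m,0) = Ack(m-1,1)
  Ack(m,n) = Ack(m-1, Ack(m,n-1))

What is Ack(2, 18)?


Ack(2, 18) = Ack(1, Ack(2, 17))
  Ack(2, 17) = Ack(1, Ack(2, 16))
    Ack(2, 16) = Ack(1, Ack(2, 15))
      Ack(2, 15) = Ack(1, Ack(2, 14))
        Ack(2, 14) = Ack(1, Ack(2, 13))
          Ack(2, 13) = Ack(1, Ack(2, 12))
          Ack(2, 12) = Ack(1, Ack(2, 11))
          Ack(2, 11) = Ack(1, Ack(2, 10))
          Ack(2, 10) = Ack(1, Ack(2, 9))
          Ack(2, 9) = Ack(1, Ack(2, 8))
          Ack(2, 8) = Ack(1, Ack(2, 7))
          Ack(2, 7) = Ack(1, Ack(2, 6))
          Ack(2, 6) = Ack(1, Ack(2, 5))
          Ack(2, 5) = Ack(1, Ack(2, 4))
          Ack(2, 4) = Ack(1, Ack(2, 3))
          Ack(2, 3) = Ack(1, Ack(2, 2))
          Ack(2, 2) = Ack(1, Ack(2, 1))
          Ack(2, 1) = Ack(1, Ack(2, 0))
          Ack(2, 0) = Ack(1, 1)
          Ack(1, 1) = Ack(0, Ack(1, 0))
          Ack(1, 0) = Ack(0, 1)
          Ack(0, 1) = 2
            = Ack(0, 2)
          Ack(0, 2) = 3
            = Ack(1, 3)
... (trace truncated)
Result: Ack(2, 18) = 39

39


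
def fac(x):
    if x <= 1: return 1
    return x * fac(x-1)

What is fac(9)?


fac(9)
= 9 * fac(8)
= 9 * 8 * fac(7)
= 9 * 8 * 7 * fac(6)
= 9 * 8 * 7 * 6 * fac(5)
= 9 * 8 * 7 * 6 * 5 * fac(4)
= 9 * 8 * 7 * 6 * 5 * 4 * fac(3)
= 9 * 8 * 7 * 6 * 5 * 4 * 3 * fac(2)
= 9 * 8 * 7 * 6 * 5 * 4 * 3 * 2 * fac(1)
= 9 * 8 * 7 * 6 * 5 * 4 * 3 * 2 * 1
= 362880

362880


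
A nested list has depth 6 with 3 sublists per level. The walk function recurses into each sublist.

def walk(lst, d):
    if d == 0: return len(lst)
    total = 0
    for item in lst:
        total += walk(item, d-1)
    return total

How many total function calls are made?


At depth 0 (root): 1 call
At depth 1: each of 1 parents calls walk on 3 children = 3 calls
At depth 2: each of 3 parents calls walk on 3 children = 9 calls
At depth 3: each of 9 parents calls walk on 3 children = 27 calls
At depth 4: each of 27 parents calls walk on 3 children = 81 calls
At depth 5: each of 81 parents calls walk on 3 children = 243 calls
At depth 6: each of 243 parents calls walk on 3 children = 729 calls
Total: 1 + 3 + 9 + 27 + 81 + 243 + 729 = 1093

1093


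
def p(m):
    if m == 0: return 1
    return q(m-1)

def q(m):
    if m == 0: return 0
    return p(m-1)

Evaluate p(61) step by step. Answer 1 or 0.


p(61) = q(60)
q(60) = p(59)
p(59) = q(58)
q(58) = p(57)
p(57) = q(56)
q(56) = p(55)
p(55) = q(54)
q(54) = p(53)
p(53) = q(52)
q(52) = p(51)
p(51) = q(50)
q(50) = p(49)
p(49) = q(48)
q(48) = p(47)
p(47) = q(46)
q(46) = p(45)
p(45) = q(44)
q(44) = p(43)
p(43) = q(42)
q(42) = p(41)
p(41) = q(40)
q(40) = p(39)
p(39) = q(38)
q(38) = p(37)
p(37) = q(36)
q(36) = p(35)
p(35) = q(34)
q(34) = p(33)
p(33) = q(32)
q(32) = p(31)
p(31) = q(30)
q(30) = p(29)
p(29) = q(28)
q(28) = p(27)
p(27) = q(26)
q(26) = p(25)
p(25) = q(24)
q(24) = p(23)
p(23) = q(22)
q(22) = p(21)
p(21) = q(20)
q(20) = p(19)
p(19) = q(18)
q(18) = p(17)
p(17) = q(16)
q(16) = p(15)
p(15) = q(14)
q(14) = p(13)
p(13) = q(12)
q(12) = p(11)
p(11) = q(10)
q(10) = p(9)
p(9) = q(8)
q(8) = p(7)
p(7) = q(6)
q(6) = p(5)
p(5) = q(4)
q(4) = p(3)
p(3) = q(2)
q(2) = p(1)
p(1) = q(0)
q(0) = 0  (base case)
Result: 0

0


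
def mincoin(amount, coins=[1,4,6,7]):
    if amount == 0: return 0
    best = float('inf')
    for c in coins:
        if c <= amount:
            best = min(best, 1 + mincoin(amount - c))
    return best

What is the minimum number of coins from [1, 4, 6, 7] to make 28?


Building up with DP:
mincoin(0) = 0
mincoin(1) = min(1+mincoin(0)=1+0=1) = 1
mincoin(2) = min(1+mincoin(1)=1+1=2) = 2
mincoin(3) = min(1+mincoin(2)=1+2=3) = 3
mincoin(4) = min(1+mincoin(3)=1+3=4, 1+mincoin(0)=1+0=1) = 1
mincoin(5) = min(1+mincoin(4)=1+1=2, 1+mincoin(1)=1+1=2) = 2
mincoin(6) = min(1+mincoin(5)=1+2=3, 1+mincoin(2)=1+2=3, 1+mincoin(0)=1+0=1) = 1
mincoin(7) = min(1+mincoin(6)=1+1=2, 1+mincoin(3)=1+3=4, 1+mincoin(1)=1+1=2, 1+mincoin(0)=1+0=1) = 1
mincoin(8) = min(1+mincoin(7)=1+1=2, 1+mincoin(4)=1+1=2, 1+mincoin(2)=1+2=3, 1+mincoin(1)=1+1=2) = 2
mincoin(9) = min(1+mincoin(8)=1+2=3, 1+mincoin(5)=1+2=3, 1+mincoin(3)=1+3=4, 1+mincoin(2)=1+2=3) = 3
mincoin(10) = min(1+mincoin(9)=1+3=4, 1+mincoin(6)=1+1=2, 1+mincoin(4)=1+1=2, 1+mincoin(3)=1+3=4) = 2
mincoin(11) = min(1+mincoin(10)=1+2=3, 1+mincoin(7)=1+1=2, 1+mincoin(5)=1+2=3, 1+mincoin(4)=1+1=2) = 2
mincoin(12) = min(1+mincoin(11)=1+2=3, 1+mincoin(8)=1+2=3, 1+mincoin(6)=1+1=2, 1+mincoin(5)=1+2=3) = 2
mincoin(13) = min(1+mincoin(12)=1+2=3, 1+mincoin(9)=1+3=4, 1+mincoin(7)=1+1=2, 1+mincoin(6)=1+1=2) = 2
mincoin(14) = min(1+mincoin(13)=1+2=3, 1+mincoin(10)=1+2=3, 1+mincoin(8)=1+2=3, 1+mincoin(7)=1+1=2) = 2
mincoin(15) = min(1+mincoin(14)=1+2=3, 1+mincoin(11)=1+2=3, 1+mincoin(9)=1+3=4, 1+mincoin(8)=1+2=3) = 3
mincoin(16) = min(1+mincoin(15)=1+3=4, 1+mincoin(12)=1+2=3, 1+mincoin(10)=1+2=3, 1+mincoin(9)=1+3=4) = 3
mincoin(17) = min(1+mincoin(16)=1+3=4, 1+mincoin(13)=1+2=3, 1+mincoin(11)=1+2=3, 1+mincoin(10)=1+2=3) = 3
mincoin(18) = min(1+mincoin(17)=1+3=4, 1+mincoin(14)=1+2=3, 1+mincoin(12)=1+2=3, 1+mincoin(11)=1+2=3) = 3
mincoin(19) = min(1+mincoin(18)=1+3=4, 1+mincoin(15)=1+3=4, 1+mincoin(13)=1+2=3, 1+mincoin(12)=1+2=3) = 3
mincoin(20) = min(1+mincoin(19)=1+3=4, 1+mincoin(16)=1+3=4, 1+mincoin(14)=1+2=3, 1+mincoin(13)=1+2=3) = 3
mincoin(21) = min(1+mincoin(20)=1+3=4, 1+mincoin(17)=1+3=4, 1+mincoin(15)=1+3=4, 1+mincoin(14)=1+2=3) = 3
mincoin(22) = min(1+mincoin(21)=1+3=4, 1+mincoin(18)=1+3=4, 1+mincoin(16)=1+3=4, 1+mincoin(15)=1+3=4) = 4
mincoin(23) = min(1+mincoin(22)=1+4=5, 1+mincoin(19)=1+3=4, 1+mincoin(17)=1+3=4, 1+mincoin(16)=1+3=4) = 4
mincoin(24) = min(1+mincoin(23)=1+4=5, 1+mincoin(20)=1+3=4, 1+mincoin(18)=1+3=4, 1+mincoin(17)=1+3=4) = 4
mincoin(25) = min(1+mincoin(24)=1+4=5, 1+mincoin(21)=1+3=4, 1+mincoin(19)=1+3=4, 1+mincoin(18)=1+3=4) = 4
mincoin(26) = min(1+mincoin(25)=1+4=5, 1+mincoin(22)=1+4=5, 1+mincoin(20)=1+3=4, 1+mincoin(19)=1+3=4) = 4
mincoin(27) = min(1+mincoin(26)=1+4=5, 1+mincoin(23)=1+4=5, 1+mincoin(21)=1+3=4, 1+mincoin(20)=1+3=4) = 4
mincoin(28) = min(1+mincoin(27)=1+4=5, 1+mincoin(24)=1+4=5, 1+mincoin(22)=1+4=5, 1+mincoin(21)=1+3=4) = 4

4


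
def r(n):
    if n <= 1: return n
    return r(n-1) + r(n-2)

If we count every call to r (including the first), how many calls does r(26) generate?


Let C(n) = total calls for r(n)
C(0) = 1, C(1) = 1
C(2) = 1 + C(1) + C(0) = 1 + 1 + 1 = 3
C(3) = 1 + C(2) + C(1) = 1 + 3 + 1 = 5
C(4) = 1 + C(3) + C(2) = 1 + 5 + 3 = 9
C(5) = 1 + C(4) + C(3) = 1 + 9 + 5 = 15
C(6) = 1 + C(5) + C(4) = 1 + 15 + 9 = 25
C(7) = 1 + C(6) + C(5) = 1 + 25 + 15 = 41
C(8) = 1 + C(7) + C(6) = 1 + 41 + 25 = 67
C(9) = 1 + C(8) + C(7) = 1 + 67 + 41 = 109
C(10) = 1 + C(9) + C(8) = 1 + 109 + 67 = 177
C(11) = 1 + C(10) + C(9) = 1 + 177 + 109 = 287
C(12) = 1 + C(11) + C(10) = 1 + 287 + 177 = 465
C(13) = 1 + C(12) + C(11) = 1 + 465 + 287 = 753
C(14) = 1 + C(13) + C(12) = 1 + 753 + 465 = 1219
C(15) = 1 + C(14) + C(13) = 1 + 1219 + 753 = 1973
C(16) = 1 + C(15) + C(14) = 1 + 1973 + 1219 = 3193
C(17) = 1 + C(16) + C(15) = 1 + 3193 + 1973 = 5167
C(18) = 1 + C(17) + C(16) = 1 + 5167 + 3193 = 8361
C(19) = 1 + C(18) + C(17) = 1 + 8361 + 5167 = 13529
C(20) = 1 + C(19) + C(18) = 1 + 13529 + 8361 = 21891
C(21) = 1 + C(20) + C(19) = 1 + 21891 + 13529 = 35421
C(22) = 1 + C(21) + C(20) = 1 + 35421 + 21891 = 57313
C(23) = 1 + C(22) + C(21) = 1 + 57313 + 35421 = 92735
C(24) = 1 + C(23) + C(22) = 1 + 92735 + 57313 = 150049
C(25) = 1 + C(24) + C(23) = 1 + 150049 + 92735 = 242785
C(26) = 1 + C(25) + C(24) = 1 + 242785 + 150049 = 392835

392835


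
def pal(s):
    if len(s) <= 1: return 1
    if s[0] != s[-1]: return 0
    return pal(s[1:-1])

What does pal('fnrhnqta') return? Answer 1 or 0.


pal('fnrhnqta'): s[0]='f' != s[-1]='a' -> return 0
Result: 0 (not a palindrome)

0


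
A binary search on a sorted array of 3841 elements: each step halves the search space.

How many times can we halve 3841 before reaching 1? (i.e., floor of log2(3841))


3841 / 2 = 1920
1920 / 2 = 960
960 / 2 = 480
480 / 2 = 240
240 / 2 = 120
120 / 2 = 60
60 / 2 = 30
30 / 2 = 15
15 / 2 = 7
7 / 2 = 3
3 / 2 = 1
Reached 1 after 11 halvings

11


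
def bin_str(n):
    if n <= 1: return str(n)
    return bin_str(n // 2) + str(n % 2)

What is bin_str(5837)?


bin_str(5837) = bin_str(2918) + '1'
bin_str(2918) = bin_str(1459) + '0'
bin_str(1459) = bin_str(729) + '1'
bin_str(729) = bin_str(364) + '1'
bin_str(364) = bin_str(182) + '0'
bin_str(182) = bin_str(91) + '0'
bin_str(91) = bin_str(45) + '1'
bin_str(45) = bin_str(22) + '1'
bin_str(22) = bin_str(11) + '0'
bin_str(11) = bin_str(5) + '1'
bin_str(5) = bin_str(2) + '1'
bin_str(2) = bin_str(1) + '0'
bin_str(1) = '1'  (base case)
Concatenating: '1' + '0' + '1' + '1' + '0' + '1' + '1' + '0' + '0' + '1' + '1' + '0' + '1' = '1011011001101'

1011011001101


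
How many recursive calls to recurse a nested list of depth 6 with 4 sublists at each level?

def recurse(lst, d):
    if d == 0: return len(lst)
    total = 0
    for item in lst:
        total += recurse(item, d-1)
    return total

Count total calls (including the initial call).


At depth 0 (root): 1 call
At depth 1: each of 1 parents calls recurse on 4 children = 4 calls
At depth 2: each of 4 parents calls recurse on 4 children = 16 calls
At depth 3: each of 16 parents calls recurse on 4 children = 64 calls
At depth 4: each of 64 parents calls recurse on 4 children = 256 calls
At depth 5: each of 256 parents calls recurse on 4 children = 1024 calls
At depth 6: each of 1024 parents calls recurse on 4 children = 4096 calls
Total: 1 + 4 + 16 + 64 + 256 + 1024 + 4096 = 5461

5461


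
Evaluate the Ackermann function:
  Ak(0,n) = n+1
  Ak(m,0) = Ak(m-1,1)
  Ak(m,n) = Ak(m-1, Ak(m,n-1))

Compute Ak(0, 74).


Ak(0, 74) = 75
Result: Ak(0, 74) = 75

75


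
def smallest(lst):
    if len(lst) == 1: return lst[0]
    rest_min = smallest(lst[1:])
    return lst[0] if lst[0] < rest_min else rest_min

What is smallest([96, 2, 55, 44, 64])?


smallest([96, 2, 55, 44, 64]): compare 96 with smallest([2, 55, 44, 64])
smallest([2, 55, 44, 64]): compare 2 with smallest([55, 44, 64])
smallest([55, 44, 64]): compare 55 with smallest([44, 64])
smallest([44, 64]): compare 44 with smallest([64])
smallest([64]) = 64  (base case)
Compare 44 with 64 -> 44
Compare 55 with 44 -> 44
Compare 2 with 44 -> 2
Compare 96 with 2 -> 2

2


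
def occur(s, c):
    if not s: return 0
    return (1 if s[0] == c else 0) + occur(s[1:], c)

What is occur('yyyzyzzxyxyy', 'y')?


s[0]='y' == 'y' -> 1
s[0]='y' == 'y' -> 1
s[0]='y' == 'y' -> 1
s[0]='z' != 'y' -> 0
s[0]='y' == 'y' -> 1
s[0]='z' != 'y' -> 0
s[0]='z' != 'y' -> 0
s[0]='x' != 'y' -> 0
s[0]='y' == 'y' -> 1
s[0]='x' != 'y' -> 0
s[0]='y' == 'y' -> 1
s[0]='y' == 'y' -> 1
Sum: 1 + 1 + 1 + 0 + 1 + 0 + 0 + 0 + 1 + 0 + 1 + 1 = 7

7


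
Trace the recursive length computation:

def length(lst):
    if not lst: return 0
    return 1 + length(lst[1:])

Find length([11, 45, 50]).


length([11, 45, 50]) = 1 + length([45, 50])
length([45, 50]) = 1 + length([50])
length([50]) = 1 + length([])
length([]) = 0  (base case)
Unwinding: 1 + 1 + 1 + 0 = 3

3


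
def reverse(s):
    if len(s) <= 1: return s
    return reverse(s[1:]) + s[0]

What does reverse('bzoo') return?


reverse('bzoo') = reverse('zoo') + 'b'
reverse('zoo') = reverse('oo') + 'z'
reverse('oo') = reverse('o') + 'o'
reverse('o') = 'o'  (base case)
Concatenating: 'o' + 'o' + 'z' + 'b' = 'oozb'

oozb


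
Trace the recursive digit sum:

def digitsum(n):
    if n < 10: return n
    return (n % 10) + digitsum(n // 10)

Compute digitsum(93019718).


digitsum(93019718) = 8 + digitsum(9301971)
digitsum(9301971) = 1 + digitsum(930197)
digitsum(930197) = 7 + digitsum(93019)
digitsum(93019) = 9 + digitsum(9301)
digitsum(9301) = 1 + digitsum(930)
digitsum(930) = 0 + digitsum(93)
digitsum(93) = 3 + digitsum(9)
digitsum(9) = 9  (base case)
Total: 8 + 1 + 7 + 9 + 1 + 0 + 3 + 9 = 38

38


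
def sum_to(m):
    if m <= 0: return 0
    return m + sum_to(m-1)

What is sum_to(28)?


sum_to(28)
= 28 + 27 + 26 + 25 + 24 + 23 + 22 + 21 + 20 + 19 + 18 + 17 + 16 + 15 + 14 + 13 + 12 + 11 + 10 + 9 + 8 + 7 + 6 + 5 + 4 + 3 + 2 + 1 + sum_to(0)
= 28 + 27 + 26 + 25 + 24 + 23 + 22 + 21 + 20 + 19 + 18 + 17 + 16 + 15 + 14 + 13 + 12 + 11 + 10 + 9 + 8 + 7 + 6 + 5 + 4 + 3 + 2 + 1 + 0
= 406

406


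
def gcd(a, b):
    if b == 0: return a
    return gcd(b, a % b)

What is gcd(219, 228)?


gcd(219, 228) = gcd(228, 219)
gcd(228, 219) = gcd(219, 9)
gcd(219, 9) = gcd(9, 3)
gcd(9, 3) = gcd(3, 0)
gcd(3, 0) = 3  (base case)

3


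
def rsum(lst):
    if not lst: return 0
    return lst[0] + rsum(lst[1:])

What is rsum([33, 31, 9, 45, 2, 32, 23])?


rsum([33, 31, 9, 45, 2, 32, 23]) = 33 + rsum([31, 9, 45, 2, 32, 23])
rsum([31, 9, 45, 2, 32, 23]) = 31 + rsum([9, 45, 2, 32, 23])
rsum([9, 45, 2, 32, 23]) = 9 + rsum([45, 2, 32, 23])
rsum([45, 2, 32, 23]) = 45 + rsum([2, 32, 23])
rsum([2, 32, 23]) = 2 + rsum([32, 23])
rsum([32, 23]) = 32 + rsum([23])
rsum([23]) = 23 + rsum([])
rsum([]) = 0  (base case)
Total: 33 + 31 + 9 + 45 + 2 + 32 + 23 + 0 = 175

175


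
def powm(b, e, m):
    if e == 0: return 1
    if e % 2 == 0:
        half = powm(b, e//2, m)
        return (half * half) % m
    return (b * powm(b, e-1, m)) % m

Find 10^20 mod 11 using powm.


powm(10, 20, 11): e is even, compute powm(10, 10, 11)
  powm(10, 10, 11): e is even, compute powm(10, 5, 11)
    powm(10, 5, 11): e is odd, compute powm(10, 4, 11)
      powm(10, 4, 11): e is even, compute powm(10, 2, 11)
        powm(10, 2, 11): e is even, compute powm(10, 1, 11)
          powm(10, 1, 11): e is odd, compute powm(10, 0, 11)
          powm(10, 0, 11) = 1
          (10 * 1) % 11 = 10
        half=10, (10*10) % 11 = 1
      half=1, (1*1) % 11 = 1
    (10 * 1) % 11 = 10
  half=10, (10*10) % 11 = 1
half=1, (1*1) % 11 = 1

1


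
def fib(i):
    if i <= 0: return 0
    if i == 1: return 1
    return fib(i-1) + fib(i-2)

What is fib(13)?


Computing fib(13) bottom-up:
fib(0) = 0
fib(1) = 1
fib(2) = fib(1) + fib(0) = 1 + 0 = 1
fib(3) = fib(2) + fib(1) = 1 + 1 = 2
fib(4) = fib(3) + fib(2) = 2 + 1 = 3
fib(5) = fib(4) + fib(3) = 3 + 2 = 5
fib(6) = fib(5) + fib(4) = 5 + 3 = 8
fib(7) = fib(6) + fib(5) = 8 + 5 = 13
fib(8) = fib(7) + fib(6) = 13 + 8 = 21
fib(9) = fib(8) + fib(7) = 21 + 13 = 34
fib(10) = fib(9) + fib(8) = 34 + 21 = 55
fib(11) = fib(10) + fib(9) = 55 + 34 = 89
fib(12) = fib(11) + fib(10) = 89 + 55 = 144
fib(13) = fib(12) + fib(11) = 144 + 89 = 233

233


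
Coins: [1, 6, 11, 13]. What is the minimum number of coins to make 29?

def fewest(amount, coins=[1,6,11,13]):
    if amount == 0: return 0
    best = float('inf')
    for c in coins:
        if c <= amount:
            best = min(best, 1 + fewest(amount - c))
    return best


Building up with DP:
fewest(0) = 0
fewest(1) = min(1+fewest(0)=1+0=1) = 1
fewest(2) = min(1+fewest(1)=1+1=2) = 2
fewest(3) = min(1+fewest(2)=1+2=3) = 3
fewest(4) = min(1+fewest(3)=1+3=4) = 4
fewest(5) = min(1+fewest(4)=1+4=5) = 5
fewest(6) = min(1+fewest(5)=1+5=6, 1+fewest(0)=1+0=1) = 1
fewest(7) = min(1+fewest(6)=1+1=2, 1+fewest(1)=1+1=2) = 2
fewest(8) = min(1+fewest(7)=1+2=3, 1+fewest(2)=1+2=3) = 3
fewest(9) = min(1+fewest(8)=1+3=4, 1+fewest(3)=1+3=4) = 4
fewest(10) = min(1+fewest(9)=1+4=5, 1+fewest(4)=1+4=5) = 5
fewest(11) = min(1+fewest(10)=1+5=6, 1+fewest(5)=1+5=6, 1+fewest(0)=1+0=1) = 1
fewest(12) = min(1+fewest(11)=1+1=2, 1+fewest(6)=1+1=2, 1+fewest(1)=1+1=2) = 2
fewest(13) = min(1+fewest(12)=1+2=3, 1+fewest(7)=1+2=3, 1+fewest(2)=1+2=3, 1+fewest(0)=1+0=1) = 1
fewest(14) = min(1+fewest(13)=1+1=2, 1+fewest(8)=1+3=4, 1+fewest(3)=1+3=4, 1+fewest(1)=1+1=2) = 2
fewest(15) = min(1+fewest(14)=1+2=3, 1+fewest(9)=1+4=5, 1+fewest(4)=1+4=5, 1+fewest(2)=1+2=3) = 3
fewest(16) = min(1+fewest(15)=1+3=4, 1+fewest(10)=1+5=6, 1+fewest(5)=1+5=6, 1+fewest(3)=1+3=4) = 4
fewest(17) = min(1+fewest(16)=1+4=5, 1+fewest(11)=1+1=2, 1+fewest(6)=1+1=2, 1+fewest(4)=1+4=5) = 2
fewest(18) = min(1+fewest(17)=1+2=3, 1+fewest(12)=1+2=3, 1+fewest(7)=1+2=3, 1+fewest(5)=1+5=6) = 3
fewest(19) = min(1+fewest(18)=1+3=4, 1+fewest(13)=1+1=2, 1+fewest(8)=1+3=4, 1+fewest(6)=1+1=2) = 2
fewest(20) = min(1+fewest(19)=1+2=3, 1+fewest(14)=1+2=3, 1+fewest(9)=1+4=5, 1+fewest(7)=1+2=3) = 3
fewest(21) = min(1+fewest(20)=1+3=4, 1+fewest(15)=1+3=4, 1+fewest(10)=1+5=6, 1+fewest(8)=1+3=4) = 4
fewest(22) = min(1+fewest(21)=1+4=5, 1+fewest(16)=1+4=5, 1+fewest(11)=1+1=2, 1+fewest(9)=1+4=5) = 2
fewest(23) = min(1+fewest(22)=1+2=3, 1+fewest(17)=1+2=3, 1+fewest(12)=1+2=3, 1+fewest(10)=1+5=6) = 3
fewest(24) = min(1+fewest(23)=1+3=4, 1+fewest(18)=1+3=4, 1+fewest(13)=1+1=2, 1+fewest(11)=1+1=2) = 2
fewest(25) = min(1+fewest(24)=1+2=3, 1+fewest(19)=1+2=3, 1+fewest(14)=1+2=3, 1+fewest(12)=1+2=3) = 3
fewest(26) = min(1+fewest(25)=1+3=4, 1+fewest(20)=1+3=4, 1+fewest(15)=1+3=4, 1+fewest(13)=1+1=2) = 2
fewest(27) = min(1+fewest(26)=1+2=3, 1+fewest(21)=1+4=5, 1+fewest(16)=1+4=5, 1+fewest(14)=1+2=3) = 3
fewest(28) = min(1+fewest(27)=1+3=4, 1+fewest(22)=1+2=3, 1+fewest(17)=1+2=3, 1+fewest(15)=1+3=4) = 3
fewest(29) = min(1+fewest(28)=1+3=4, 1+fewest(23)=1+3=4, 1+fewest(18)=1+3=4, 1+fewest(16)=1+4=5) = 4

4


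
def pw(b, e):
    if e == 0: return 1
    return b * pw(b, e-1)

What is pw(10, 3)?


pw(10, 3)
= 10 * pw(10, 2)
= 10 * 10 * pw(10, 1)
= 10 * 10 * 10 * pw(10, 0)
= 10 * 10 * 10 * 1
= 1000

1000


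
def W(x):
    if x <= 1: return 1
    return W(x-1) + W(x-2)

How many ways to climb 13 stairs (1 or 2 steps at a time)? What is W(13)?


Building up from base cases:
W(0) = 1
W(1) = 1
W(2) = W(1) + W(0) = 1 + 1 = 2
W(3) = W(2) + W(1) = 2 + 1 = 3
W(4) = W(3) + W(2) = 3 + 2 = 5
W(5) = W(4) + W(3) = 5 + 3 = 8
W(6) = W(5) + W(4) = 8 + 5 = 13
W(7) = W(6) + W(5) = 13 + 8 = 21
W(8) = W(7) + W(6) = 21 + 13 = 34
W(9) = W(8) + W(7) = 34 + 21 = 55
W(10) = W(9) + W(8) = 55 + 34 = 89
W(11) = W(10) + W(9) = 89 + 55 = 144
W(12) = W(11) + W(10) = 144 + 89 = 233
W(13) = W(12) + W(11) = 233 + 144 = 377

377


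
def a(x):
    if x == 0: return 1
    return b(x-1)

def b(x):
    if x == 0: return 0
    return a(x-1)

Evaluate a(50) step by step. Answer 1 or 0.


a(50) = b(49)
b(49) = a(48)
a(48) = b(47)
b(47) = a(46)
a(46) = b(45)
b(45) = a(44)
a(44) = b(43)
b(43) = a(42)
a(42) = b(41)
b(41) = a(40)
a(40) = b(39)
b(39) = a(38)
a(38) = b(37)
b(37) = a(36)
a(36) = b(35)
b(35) = a(34)
a(34) = b(33)
b(33) = a(32)
a(32) = b(31)
b(31) = a(30)
a(30) = b(29)
b(29) = a(28)
a(28) = b(27)
b(27) = a(26)
a(26) = b(25)
b(25) = a(24)
a(24) = b(23)
b(23) = a(22)
a(22) = b(21)
b(21) = a(20)
a(20) = b(19)
b(19) = a(18)
a(18) = b(17)
b(17) = a(16)
a(16) = b(15)
b(15) = a(14)
a(14) = b(13)
b(13) = a(12)
a(12) = b(11)
b(11) = a(10)
a(10) = b(9)
b(9) = a(8)
a(8) = b(7)
b(7) = a(6)
a(6) = b(5)
b(5) = a(4)
a(4) = b(3)
b(3) = a(2)
a(2) = b(1)
b(1) = a(0)
a(0) = 1  (base case)
Result: 1

1


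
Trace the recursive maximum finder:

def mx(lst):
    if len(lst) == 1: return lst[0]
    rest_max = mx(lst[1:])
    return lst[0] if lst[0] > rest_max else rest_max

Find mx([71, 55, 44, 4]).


mx([71, 55, 44, 4]): compare 71 with mx([55, 44, 4])
mx([55, 44, 4]): compare 55 with mx([44, 4])
mx([44, 4]): compare 44 with mx([4])
mx([4]) = 4  (base case)
Compare 44 with 4 -> 44
Compare 55 with 44 -> 55
Compare 71 with 55 -> 71

71


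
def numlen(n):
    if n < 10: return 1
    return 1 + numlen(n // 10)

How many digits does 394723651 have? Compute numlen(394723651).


numlen(394723651) = 1 + numlen(39472365)
numlen(39472365) = 1 + numlen(3947236)
numlen(3947236) = 1 + numlen(394723)
numlen(394723) = 1 + numlen(39472)
numlen(39472) = 1 + numlen(3947)
numlen(3947) = 1 + numlen(394)
numlen(394) = 1 + numlen(39)
numlen(39) = 1 + numlen(3)
numlen(3) = 1  (base case: 3 < 10)
Unwinding: 1 + 1 + 1 + 1 + 1 + 1 + 1 + 1 + 1 = 9

9


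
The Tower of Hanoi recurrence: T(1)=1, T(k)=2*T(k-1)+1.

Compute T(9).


T(9) = 2 * T(8) + 1
T(8) = 2 * T(7) + 1
T(7) = 2 * T(6) + 1
T(6) = 2 * T(5) + 1
T(5) = 2 * T(4) + 1
T(4) = 2 * T(3) + 1
T(3) = 2 * T(2) + 1
T(2) = 2 * T(1) + 1
T(1) = 1  (base case)
T(2) = 2 * 1 + 1 = 3
T(3) = 2 * 3 + 1 = 7
T(4) = 2 * 7 + 1 = 15
T(5) = 2 * 15 + 1 = 31
T(6) = 2 * 31 + 1 = 63
T(7) = 2 * 63 + 1 = 127
T(8) = 2 * 127 + 1 = 255
T(9) = 2 * 255 + 1 = 511

511


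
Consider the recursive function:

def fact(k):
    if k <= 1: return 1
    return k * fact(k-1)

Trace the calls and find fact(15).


fact(15)
= 15 * fact(14)
= 15 * 14 * fact(13)
= 15 * 14 * 13 * fact(12)
= 15 * 14 * 13 * 12 * fact(11)
= 15 * 14 * 13 * 12 * 11 * fact(10)
= 15 * 14 * 13 * 12 * 11 * 10 * fact(9)
= 15 * 14 * 13 * 12 * 11 * 10 * 9 * fact(8)
= 15 * 14 * 13 * 12 * 11 * 10 * 9 * 8 * fact(7)
= 15 * 14 * 13 * 12 * 11 * 10 * 9 * 8 * 7 * fact(6)
= 15 * 14 * 13 * 12 * 11 * 10 * 9 * 8 * 7 * 6 * fact(5)
= 15 * 14 * 13 * 12 * 11 * 10 * 9 * 8 * 7 * 6 * 5 * fact(4)
= 15 * 14 * 13 * 12 * 11 * 10 * 9 * 8 * 7 * 6 * 5 * 4 * fact(3)
= 15 * 14 * 13 * 12 * 11 * 10 * 9 * 8 * 7 * 6 * 5 * 4 * 3 * fact(2)
= 15 * 14 * 13 * 12 * 11 * 10 * 9 * 8 * 7 * 6 * 5 * 4 * 3 * 2 * fact(1)
= 15 * 14 * 13 * 12 * 11 * 10 * 9 * 8 * 7 * 6 * 5 * 4 * 3 * 2 * 1
= 1307674368000

1307674368000


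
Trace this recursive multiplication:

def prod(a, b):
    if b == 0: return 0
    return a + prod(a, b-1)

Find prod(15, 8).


prod(15, 8) = 15 + prod(15, 7)
prod(15, 7) = 15 + prod(15, 6)
prod(15, 6) = 15 + prod(15, 5)
prod(15, 5) = 15 + prod(15, 4)
prod(15, 4) = 15 + prod(15, 3)
prod(15, 3) = 15 + prod(15, 2)
prod(15, 2) = 15 + prod(15, 1)
prod(15, 1) = 15 + prod(15, 0)
prod(15, 0) = 0  (base case)
Total: 15 + 15 + 15 + 15 + 15 + 15 + 15 + 15 + 0 = 120

120


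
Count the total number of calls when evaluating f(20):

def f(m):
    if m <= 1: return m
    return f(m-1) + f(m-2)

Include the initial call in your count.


Let C(n) = total calls for f(n)
C(0) = 1, C(1) = 1
C(2) = 1 + C(1) + C(0) = 1 + 1 + 1 = 3
C(3) = 1 + C(2) + C(1) = 1 + 3 + 1 = 5
C(4) = 1 + C(3) + C(2) = 1 + 5 + 3 = 9
C(5) = 1 + C(4) + C(3) = 1 + 9 + 5 = 15
C(6) = 1 + C(5) + C(4) = 1 + 15 + 9 = 25
C(7) = 1 + C(6) + C(5) = 1 + 25 + 15 = 41
C(8) = 1 + C(7) + C(6) = 1 + 41 + 25 = 67
C(9) = 1 + C(8) + C(7) = 1 + 67 + 41 = 109
C(10) = 1 + C(9) + C(8) = 1 + 109 + 67 = 177
C(11) = 1 + C(10) + C(9) = 1 + 177 + 109 = 287
C(12) = 1 + C(11) + C(10) = 1 + 287 + 177 = 465
C(13) = 1 + C(12) + C(11) = 1 + 465 + 287 = 753
C(14) = 1 + C(13) + C(12) = 1 + 753 + 465 = 1219
C(15) = 1 + C(14) + C(13) = 1 + 1219 + 753 = 1973
C(16) = 1 + C(15) + C(14) = 1 + 1973 + 1219 = 3193
C(17) = 1 + C(16) + C(15) = 1 + 3193 + 1973 = 5167
C(18) = 1 + C(17) + C(16) = 1 + 5167 + 3193 = 8361
C(19) = 1 + C(18) + C(17) = 1 + 8361 + 5167 = 13529
C(20) = 1 + C(19) + C(18) = 1 + 13529 + 8361 = 21891

21891


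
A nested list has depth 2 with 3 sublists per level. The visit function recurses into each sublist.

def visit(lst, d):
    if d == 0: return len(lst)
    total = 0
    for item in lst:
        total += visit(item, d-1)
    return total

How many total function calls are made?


At depth 0 (root): 1 call
At depth 1: each of 1 parents calls visit on 3 children = 3 calls
At depth 2: each of 3 parents calls visit on 3 children = 9 calls
Total: 1 + 3 + 9 = 13

13


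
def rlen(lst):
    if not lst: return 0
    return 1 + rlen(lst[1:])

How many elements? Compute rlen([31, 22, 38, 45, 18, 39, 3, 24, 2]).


rlen([31, 22, 38, 45, 18, 39, 3, 24, 2]) = 1 + rlen([22, 38, 45, 18, 39, 3, 24, 2])
rlen([22, 38, 45, 18, 39, 3, 24, 2]) = 1 + rlen([38, 45, 18, 39, 3, 24, 2])
rlen([38, 45, 18, 39, 3, 24, 2]) = 1 + rlen([45, 18, 39, 3, 24, 2])
rlen([45, 18, 39, 3, 24, 2]) = 1 + rlen([18, 39, 3, 24, 2])
rlen([18, 39, 3, 24, 2]) = 1 + rlen([39, 3, 24, 2])
rlen([39, 3, 24, 2]) = 1 + rlen([3, 24, 2])
rlen([3, 24, 2]) = 1 + rlen([24, 2])
rlen([24, 2]) = 1 + rlen([2])
rlen([2]) = 1 + rlen([])
rlen([]) = 0  (base case)
Unwinding: 1 + 1 + 1 + 1 + 1 + 1 + 1 + 1 + 1 + 0 = 9

9


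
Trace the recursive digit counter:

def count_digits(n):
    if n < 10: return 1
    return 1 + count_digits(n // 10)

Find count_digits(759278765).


count_digits(759278765) = 1 + count_digits(75927876)
count_digits(75927876) = 1 + count_digits(7592787)
count_digits(7592787) = 1 + count_digits(759278)
count_digits(759278) = 1 + count_digits(75927)
count_digits(75927) = 1 + count_digits(7592)
count_digits(7592) = 1 + count_digits(759)
count_digits(759) = 1 + count_digits(75)
count_digits(75) = 1 + count_digits(7)
count_digits(7) = 1  (base case: 7 < 10)
Unwinding: 1 + 1 + 1 + 1 + 1 + 1 + 1 + 1 + 1 = 9

9
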